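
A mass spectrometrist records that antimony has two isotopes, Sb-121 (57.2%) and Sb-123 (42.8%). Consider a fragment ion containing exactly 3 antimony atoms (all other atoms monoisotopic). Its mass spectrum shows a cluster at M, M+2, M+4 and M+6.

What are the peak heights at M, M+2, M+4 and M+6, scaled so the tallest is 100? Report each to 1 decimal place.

The 3 Sb atoms are independent, so intensities follow the terms of (0.572 + 0.428)^3.
P(M) = 0.572^3 = 0.187149
P(M+2) = 3 × 0.572^2 × 0.428^1 = 0.420104
P(M+4) = 3 × 0.572^1 × 0.428^2 = 0.314344
P(M+6) = 0.428^3 = 0.078403
The M+2 peak is largest (0.420104); scaling to 100 gives 44.5 : 100.0 : 74.8 : 18.7.

44.5 : 100.0 : 74.8 : 18.7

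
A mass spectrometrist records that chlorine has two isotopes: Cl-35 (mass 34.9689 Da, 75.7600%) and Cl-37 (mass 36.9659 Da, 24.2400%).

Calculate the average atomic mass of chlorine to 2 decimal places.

35.45 Da

Ar = Σ fᵢ·mᵢ = 0.757600 × 34.9689 + 0.242400 × 36.9659
= 26.49244 + 8.96053 = 35.45297 Da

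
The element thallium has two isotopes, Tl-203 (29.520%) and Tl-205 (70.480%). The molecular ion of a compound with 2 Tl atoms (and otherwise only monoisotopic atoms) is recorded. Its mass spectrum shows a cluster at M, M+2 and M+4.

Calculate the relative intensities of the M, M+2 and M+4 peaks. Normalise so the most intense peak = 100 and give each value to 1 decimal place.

Expanding (0.29520 + 0.70480)^2:
P(M) = 0.29520^2 = 0.087143
P(M+2) = 2 × 0.29520^1 × 0.70480^1 = 0.416114
P(M+4) = 0.70480^2 = 0.496743
The M+4 peak is largest (0.496743); scaling to 100 gives 17.5 : 83.8 : 100.0.

17.5 : 83.8 : 100.0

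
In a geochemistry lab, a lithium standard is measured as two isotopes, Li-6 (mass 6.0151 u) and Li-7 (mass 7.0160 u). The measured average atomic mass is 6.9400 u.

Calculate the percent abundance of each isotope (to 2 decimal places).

Li-6: 7.59%, Li-7: 92.41%

With x = fraction of Li-6 (so Li-7 is 1 − x):
6.0151·x + 7.0160·(1 − x) = 6.9400
(6.0151 − 7.0160)·x = 6.9400 − 7.0160
x = -0.0760 / -1.0009 = 0.07593 → 7.59% Li-6, 92.41% Li-7.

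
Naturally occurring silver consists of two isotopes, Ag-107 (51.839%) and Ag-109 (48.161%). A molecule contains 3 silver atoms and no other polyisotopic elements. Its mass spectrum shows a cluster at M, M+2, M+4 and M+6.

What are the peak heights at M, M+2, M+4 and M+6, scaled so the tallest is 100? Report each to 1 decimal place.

35.9 : 100.0 : 92.9 : 28.8

Each Ag atom is independently Ag-107 (p = 0.51839) or Ag-109 (q = 0.48161); the cluster is the binomial expansion (p + q)^3.
P(M) = 0.51839^3 = 0.139306
P(M+2) = 3 × 0.51839^2 × 0.48161^1 = 0.388267
P(M+4) = 3 × 0.51839^1 × 0.48161^2 = 0.360719
P(M+6) = 0.48161^3 = 0.111709
The M+2 peak is largest (0.388267); scaling to 100 gives 35.9 : 100.0 : 92.9 : 28.8.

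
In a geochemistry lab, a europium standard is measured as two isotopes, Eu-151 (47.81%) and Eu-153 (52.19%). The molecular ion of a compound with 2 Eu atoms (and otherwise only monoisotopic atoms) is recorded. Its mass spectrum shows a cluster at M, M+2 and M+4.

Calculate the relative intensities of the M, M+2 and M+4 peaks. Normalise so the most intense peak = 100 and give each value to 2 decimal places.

45.80 : 100.00 : 54.58

Each Eu atom is independently Eu-151 (p = 0.4781) or Eu-153 (q = 0.5219); the cluster is the binomial expansion (p + q)^2.
P(M) = 0.4781^2 = 0.228580
P(M+2) = 2 × 0.4781^1 × 0.5219^1 = 0.499041
P(M+4) = 0.5219^2 = 0.272380
The M+2 peak is largest (0.499041); scaling to 100 gives 45.80 : 100.00 : 54.58.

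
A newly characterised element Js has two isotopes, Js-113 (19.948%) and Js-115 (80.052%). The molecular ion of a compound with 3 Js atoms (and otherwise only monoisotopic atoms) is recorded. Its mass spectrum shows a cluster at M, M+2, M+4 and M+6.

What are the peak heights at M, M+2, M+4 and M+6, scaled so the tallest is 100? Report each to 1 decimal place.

1.5 : 18.6 : 74.8 : 100.0

The 3 Js atoms are independent, so intensities follow the terms of (0.19948 + 0.80052)^3.
P(M) = 0.19948^3 = 0.007938
P(M+2) = 3 × 0.19948^2 × 0.80052^1 = 0.095564
P(M+4) = 3 × 0.19948^1 × 0.80052^2 = 0.383500
P(M+6) = 0.80052^3 = 0.512999
The M+6 peak is largest (0.512999); scaling to 100 gives 1.5 : 18.6 : 74.8 : 100.0.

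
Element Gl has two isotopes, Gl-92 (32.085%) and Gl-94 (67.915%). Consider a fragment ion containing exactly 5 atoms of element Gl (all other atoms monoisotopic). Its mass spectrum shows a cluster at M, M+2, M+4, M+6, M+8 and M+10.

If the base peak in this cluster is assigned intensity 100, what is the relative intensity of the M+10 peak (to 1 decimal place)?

42.3

(0.32085 + 0.67915)^5 gives M 0.0034, M+2 0.0360, M+4 0.1523, M+6 0.3225, M+8 0.3413, M+10 0.1445; the largest is M+8.
P(M+8) = C(5,4) × 0.32085^1 × 0.67915^4 = 5 × 0.32085 × 0.21274669 = 0.341299 (base)
P(M+10) = C(5,5) × 0.32085^0 × 0.67915^5 = 1 × 1.0000 × 0.14448692 = 0.144487
Relative intensity = 0.144487 / 0.341299 × 100 = 42.3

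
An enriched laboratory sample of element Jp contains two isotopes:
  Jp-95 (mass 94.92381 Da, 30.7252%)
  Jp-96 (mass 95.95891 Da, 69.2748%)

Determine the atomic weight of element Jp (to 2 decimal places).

95.64 Da

Ar = Σ fᵢ·mᵢ = 0.307252 × 94.92381 + 0.692748 × 95.95891
= 29.165530 + 66.475343 = 95.640873 Da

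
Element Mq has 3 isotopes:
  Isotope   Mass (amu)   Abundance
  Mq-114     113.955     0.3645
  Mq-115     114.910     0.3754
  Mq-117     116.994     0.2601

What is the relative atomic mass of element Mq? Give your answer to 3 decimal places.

115.104 amu

The abundance-weighted mean is 0.3645 × 113.955 + 0.3754 × 114.910 + 0.2601 × 116.994
= 41.5366 + 43.1372 + 30.4301 = 115.1039 amu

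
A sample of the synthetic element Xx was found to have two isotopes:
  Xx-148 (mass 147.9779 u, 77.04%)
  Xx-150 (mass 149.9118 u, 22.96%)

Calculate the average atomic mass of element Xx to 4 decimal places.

148.4219 u

Weight each isotope mass by its fractional abundance: 0.7704 × 147.9779 + 0.2296 × 149.9118
= 114.00217 + 34.41975 = 148.42192 u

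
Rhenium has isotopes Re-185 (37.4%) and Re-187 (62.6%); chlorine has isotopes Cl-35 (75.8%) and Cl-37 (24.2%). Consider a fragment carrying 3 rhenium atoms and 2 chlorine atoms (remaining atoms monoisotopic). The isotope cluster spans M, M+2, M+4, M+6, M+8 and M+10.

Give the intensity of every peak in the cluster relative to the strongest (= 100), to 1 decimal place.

8.5 : 48.3 : 100.0 : 90.2 : 32.9 : 4.1

Rhenium pattern (n=3): 0.05231362 : 0.26268713 : 0.43968487 : 0.24531438
Chlorine pattern (n=2): 0.574564 : 0.366872 : 0.058564
Convolve the two distributions (both contribute in 2-u steps):
  M: 0.05231362×0.574564 = 0.030058
  M+2: 0.05231362×0.366872 + 0.26268713×0.574564 = 0.170123
  M+4: 0.05231362×0.058564 + 0.26268713×0.366872 + 0.43968487×0.574564 = 0.352063
  M+6: 0.26268713×0.058564 + 0.43968487×0.366872 + 0.24531438×0.574564 = 0.317641
  M+8: 0.43968487×0.058564 + 0.24531438×0.366872 = 0.115749
  M+10: 0.24531438×0.058564 = 0.014367
Scale to base peak (0.352063) = 100: 8.5 : 48.3 : 100.0 : 90.2 : 32.9 : 4.1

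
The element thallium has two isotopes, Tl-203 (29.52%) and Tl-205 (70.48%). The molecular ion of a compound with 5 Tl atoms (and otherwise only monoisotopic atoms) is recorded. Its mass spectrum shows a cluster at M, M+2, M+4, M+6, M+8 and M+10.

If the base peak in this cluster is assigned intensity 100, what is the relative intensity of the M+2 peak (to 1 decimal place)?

7.3

Binomial terms of (0.2952 + 0.7048)^5: M 0.0022, M+2 0.0268, M+4 0.1278, M+6 0.3051, M+8 0.3642, M+10 0.1739 → M+8 is the base peak.
P(M+8) = C(5,4) × 0.2952^1 × 0.7048^4 = 5 × 0.2952 × 0.24675365 = 0.364208 (base)
P(M+2) = C(5,1) × 0.2952^4 × 0.7048^1 = 5 × 0.00759391 × 0.7048 = 0.026761
Relative intensity = 0.026761 / 0.364208 × 100 = 7.3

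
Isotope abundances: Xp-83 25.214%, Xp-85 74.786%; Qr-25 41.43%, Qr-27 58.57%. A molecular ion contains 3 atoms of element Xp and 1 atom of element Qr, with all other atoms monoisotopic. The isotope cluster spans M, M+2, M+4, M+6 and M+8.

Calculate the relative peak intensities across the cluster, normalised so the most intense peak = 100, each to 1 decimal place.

Element Xp pattern (n=3): 0.01602969 : 0.14263466 : 0.42306161 : 0.41827404
Element Qr pattern (n=1): 0.4143 : 0.5857
Convolve the two distributions (both contribute in 2-u steps):
  M: 0.01602969×0.4143 = 0.006641
  M+2: 0.01602969×0.5857 + 0.14263466×0.4143 = 0.068482
  M+4: 0.14263466×0.5857 + 0.42306161×0.4143 = 0.258816
  M+6: 0.42306161×0.5857 + 0.41827404×0.4143 = 0.421078
  M+8: 0.41827404×0.5857 = 0.244983
Scale to base peak (0.421078) = 100: 1.6 : 16.3 : 61.5 : 100.0 : 58.2

1.6 : 16.3 : 61.5 : 100.0 : 58.2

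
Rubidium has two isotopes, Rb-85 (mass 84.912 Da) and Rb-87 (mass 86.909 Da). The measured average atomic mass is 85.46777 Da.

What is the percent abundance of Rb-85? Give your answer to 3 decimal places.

Let x be the fractional abundance of Rb-85; then Rb-87 has abundance 1 − x.
84.912·x + 86.909·(1 − x) = 85.46777
(84.912 − 86.909)·x = 85.46777 − 86.909
x = -1.44123 / -1.997 = 0.72170 → 72.170% Rb-85, 27.830% Rb-87.

72.170%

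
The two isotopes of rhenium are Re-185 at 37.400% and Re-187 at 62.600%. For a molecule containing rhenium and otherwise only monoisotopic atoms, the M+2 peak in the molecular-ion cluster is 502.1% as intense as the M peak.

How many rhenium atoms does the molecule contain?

For n independent Re atoms, I(M+2)/I(M) = n · (abundance Re-187) / (abundance Re-185) = n · 0.62600/0.37400.
n = 5.021 × 0.37400/0.62600 = 3.00 ≈ 3

3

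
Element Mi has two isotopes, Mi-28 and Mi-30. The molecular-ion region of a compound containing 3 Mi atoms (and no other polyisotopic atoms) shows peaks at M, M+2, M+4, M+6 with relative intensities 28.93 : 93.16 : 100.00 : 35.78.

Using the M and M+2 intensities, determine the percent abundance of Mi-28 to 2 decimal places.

Let p = fractional abundance of Mi-28. I(M+2)/I(M) = [C(3,1)·p^2·(1−p)] / p^3 = 3·(1−p)/p = 93.16/28.93 = 3.2202
(1−p)/p = 3.2202/3 = 1.0734  ⇒  p = 1/(1 + 1.0734) = 0.4823
Mi-28: 48.23%, Mi-30: 51.77%.

48.23%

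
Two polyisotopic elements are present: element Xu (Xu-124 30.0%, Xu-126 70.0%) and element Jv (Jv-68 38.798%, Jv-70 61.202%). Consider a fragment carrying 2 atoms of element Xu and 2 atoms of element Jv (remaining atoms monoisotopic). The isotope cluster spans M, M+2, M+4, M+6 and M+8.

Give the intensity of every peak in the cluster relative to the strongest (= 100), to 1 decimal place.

Element Xu pattern (n=2): 0.0900 : 0.4200 : 0.4900
Element Jv pattern (n=2): 0.15052848 : 0.47490304 : 0.37456848
Convolve the two distributions (both contribute in 2-u steps):
  M: 0.0900×0.15052848 = 0.013548
  M+2: 0.0900×0.47490304 + 0.4200×0.15052848 = 0.105963
  M+4: 0.0900×0.37456848 + 0.4200×0.47490304 + 0.4900×0.15052848 = 0.306929
  M+6: 0.4200×0.37456848 + 0.4900×0.47490304 = 0.390021
  M+8: 0.4900×0.37456848 = 0.183539
Scale to base peak (0.390021) = 100: 3.5 : 27.2 : 78.7 : 100.0 : 47.1

3.5 : 27.2 : 78.7 : 100.0 : 47.1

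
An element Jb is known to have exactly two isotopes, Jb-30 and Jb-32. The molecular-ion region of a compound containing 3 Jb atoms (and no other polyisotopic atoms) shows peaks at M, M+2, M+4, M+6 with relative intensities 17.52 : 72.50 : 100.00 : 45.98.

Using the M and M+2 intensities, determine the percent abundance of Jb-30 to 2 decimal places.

Write p for the Jb-30 fraction. I(M+2)/I(M) = [C(3,1)·p^2·(1−p)] / p^3 = 3·(1−p)/p = 72.50/17.52 = 4.1381
(1−p)/p = 4.1381/3 = 1.3794  ⇒  p = 1/(1 + 1.3794) = 0.4203
Jb-30: 42.03%, Jb-32: 57.97%.

42.03%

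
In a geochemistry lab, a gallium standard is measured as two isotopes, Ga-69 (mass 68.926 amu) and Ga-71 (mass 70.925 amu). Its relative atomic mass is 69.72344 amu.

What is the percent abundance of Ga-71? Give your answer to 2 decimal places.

Writing the weighted mean with unknown fraction x of Ga-69:
68.926·x + 70.925·(1 − x) = 69.72344
(68.926 − 70.925)·x = 69.72344 − 70.925
x = -1.20156 / -1.999 = 0.60108 → 60.11% Ga-69, 39.89% Ga-71.

39.89%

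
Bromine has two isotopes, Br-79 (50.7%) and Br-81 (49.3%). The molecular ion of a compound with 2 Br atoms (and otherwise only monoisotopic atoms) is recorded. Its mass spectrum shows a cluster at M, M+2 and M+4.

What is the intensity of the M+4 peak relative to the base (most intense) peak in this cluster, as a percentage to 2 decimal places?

Binomial terms of (0.507 + 0.493)^2: M 0.2570, M+2 0.4999, M+4 0.2430 → M+2 is the base peak.
P(M+2) = C(2,1) × 0.507^1 × 0.493^1 = 2 × 0.5070 × 0.4930 = 0.499902 (base)
P(M+4) = C(2,2) × 0.507^0 × 0.493^2 = 1 × 1.0000 × 0.243049 = 0.243049
Relative intensity = 0.243049 / 0.499902 × 100 = 48.62

48.62%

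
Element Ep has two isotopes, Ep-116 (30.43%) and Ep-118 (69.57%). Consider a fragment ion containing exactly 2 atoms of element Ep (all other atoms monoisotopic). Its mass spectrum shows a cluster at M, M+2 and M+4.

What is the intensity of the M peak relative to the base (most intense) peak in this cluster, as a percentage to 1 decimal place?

19.1%

Binomial terms of (0.3043 + 0.6957)^2: M 0.0926, M+2 0.4234, M+4 0.4840 → M+4 is the base peak.
P(M+4) = C(2,2) × 0.3043^0 × 0.6957^2 = 1 × 1.0000 × 0.48399849 = 0.483998 (base)
P(M) = C(2,0) × 0.3043^2 × 0.6957^0 = 1 × 0.09259849 × 1.0000 = 0.092598
Relative intensity = 0.092598 / 0.483998 × 100 = 19.1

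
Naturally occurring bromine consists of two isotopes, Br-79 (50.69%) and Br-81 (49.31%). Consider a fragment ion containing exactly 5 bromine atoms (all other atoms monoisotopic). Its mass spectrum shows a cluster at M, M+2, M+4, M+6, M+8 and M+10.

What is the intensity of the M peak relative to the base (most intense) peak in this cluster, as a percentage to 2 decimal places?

(0.5069 + 0.4931)^5 gives M 0.0335, M+2 0.1628, M+4 0.3167, M+6 0.3081, M+8 0.1498, M+10 0.0292; the largest is M+4.
P(M+4) = C(5,2) × 0.5069^3 × 0.4931^2 = 10 × 0.13024674 × 0.24314761 = 0.316692 (base)
P(M) = C(5,0) × 0.5069^5 × 0.4931^0 = 1 × 0.03346659 × 1.0000 = 0.033467
Relative intensity = 0.033467 / 0.316692 × 100 = 10.57

10.57%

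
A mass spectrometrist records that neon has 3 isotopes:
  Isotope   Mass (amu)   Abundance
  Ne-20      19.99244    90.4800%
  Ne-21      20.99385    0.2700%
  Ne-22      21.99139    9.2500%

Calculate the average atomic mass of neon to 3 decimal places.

Average mass = Σ (abundance × isotope mass) = 0.904800 × 19.99244 + 0.002700 × 20.99385 + 0.092500 × 21.99139
= 18.089160 + 0.056683 + 2.034204 = 20.180047 amu

20.180 amu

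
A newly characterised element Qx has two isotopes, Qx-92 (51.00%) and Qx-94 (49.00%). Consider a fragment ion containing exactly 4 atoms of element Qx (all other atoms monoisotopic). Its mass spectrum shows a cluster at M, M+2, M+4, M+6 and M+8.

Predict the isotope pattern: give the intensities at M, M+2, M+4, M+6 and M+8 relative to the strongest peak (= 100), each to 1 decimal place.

Each Qx atom is independently Qx-92 (p = 0.5100) or Qx-94 (q = 0.4900); the cluster is the binomial expansion (p + q)^4.
P(M) = 0.5100^4 = 0.067652
P(M+2) = 4 × 0.5100^3 × 0.4900^1 = 0.259996
P(M+4) = 6 × 0.5100^2 × 0.4900^2 = 0.374700
P(M+6) = 4 × 0.5100^1 × 0.4900^3 = 0.240004
P(M+8) = 0.4900^4 = 0.057648
The M+4 peak is largest (0.374700); scaling to 100 gives 18.1 : 69.4 : 100.0 : 64.1 : 15.4.

18.1 : 69.4 : 100.0 : 64.1 : 15.4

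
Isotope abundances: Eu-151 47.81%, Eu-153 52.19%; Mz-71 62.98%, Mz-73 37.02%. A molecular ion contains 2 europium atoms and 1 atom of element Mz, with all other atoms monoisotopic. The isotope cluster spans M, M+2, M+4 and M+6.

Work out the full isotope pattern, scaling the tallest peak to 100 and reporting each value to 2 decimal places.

Europium pattern (n=2): 0.22857961 : 0.49904078 : 0.27237961
Element Mz pattern (n=1): 0.6298 : 0.3702
Convolve the two distributions (both contribute in 2-u steps):
  M: 0.22857961×0.6298 = 0.143959
  M+2: 0.22857961×0.3702 + 0.49904078×0.6298 = 0.398916
  M+4: 0.49904078×0.3702 + 0.27237961×0.6298 = 0.356290
  M+6: 0.27237961×0.3702 = 0.100835
Scale to base peak (0.398916) = 100: 36.09 : 100.00 : 89.31 : 25.28

36.09 : 100.00 : 89.31 : 25.28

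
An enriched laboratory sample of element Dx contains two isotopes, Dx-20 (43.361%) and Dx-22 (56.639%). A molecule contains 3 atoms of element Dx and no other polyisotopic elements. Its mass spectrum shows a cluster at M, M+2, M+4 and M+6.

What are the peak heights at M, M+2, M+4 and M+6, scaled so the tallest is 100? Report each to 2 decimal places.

Expanding (0.43361 + 0.56639)^3:
P(M) = 0.43361^3 = 0.081526
P(M+2) = 3 × 0.43361^2 × 0.56639^1 = 0.319474
P(M+4) = 3 × 0.43361^1 × 0.56639^2 = 0.417303
P(M+6) = 0.56639^3 = 0.181697
The M+4 peak is largest (0.417303); scaling to 100 gives 19.54 : 76.56 : 100.00 : 43.54.

19.54 : 76.56 : 100.00 : 43.54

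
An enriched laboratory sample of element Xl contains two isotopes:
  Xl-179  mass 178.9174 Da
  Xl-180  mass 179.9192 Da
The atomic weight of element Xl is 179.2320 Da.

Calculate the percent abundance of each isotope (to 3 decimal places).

Xl-179: 68.597%, Xl-180: 31.403%

Let x be the fractional abundance of Xl-179; then Xl-180 has abundance 1 − x.
178.9174·x + 179.9192·(1 − x) = 179.2320
(178.9174 − 179.9192)·x = 179.2320 − 179.9192
x = -0.6872 / -1.0018 = 0.68597 → 68.597% Xl-179, 31.403% Xl-180.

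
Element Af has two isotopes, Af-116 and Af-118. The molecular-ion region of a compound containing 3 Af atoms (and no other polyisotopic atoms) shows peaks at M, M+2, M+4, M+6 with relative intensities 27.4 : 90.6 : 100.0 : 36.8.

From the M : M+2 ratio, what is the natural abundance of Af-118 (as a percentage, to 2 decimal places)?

Write p for the Af-116 fraction. I(M+2)/I(M) = [C(3,1)·p^2·(1−p)] / p^3 = 3·(1−p)/p = 90.6/27.4 = 3.3066
(1−p)/p = 3.3066/3 = 1.1022  ⇒  p = 1/(1 + 1.1022) = 0.4757
Af-116: 47.57%, Af-118: 52.43%.

52.43%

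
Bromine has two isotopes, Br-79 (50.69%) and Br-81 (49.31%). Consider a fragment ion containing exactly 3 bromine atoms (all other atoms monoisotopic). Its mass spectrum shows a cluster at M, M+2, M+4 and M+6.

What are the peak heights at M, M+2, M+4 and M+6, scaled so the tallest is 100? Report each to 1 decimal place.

Expanding (0.5069 + 0.4931)^3:
P(M) = 0.5069^3 = 0.130247
P(M+2) = 3 × 0.5069^2 × 0.4931^1 = 0.380103
P(M+4) = 3 × 0.5069^1 × 0.4931^2 = 0.369755
P(M+6) = 0.4931^3 = 0.119896
The M+2 peak is largest (0.380103); scaling to 100 gives 34.3 : 100.0 : 97.3 : 31.5.

34.3 : 100.0 : 97.3 : 31.5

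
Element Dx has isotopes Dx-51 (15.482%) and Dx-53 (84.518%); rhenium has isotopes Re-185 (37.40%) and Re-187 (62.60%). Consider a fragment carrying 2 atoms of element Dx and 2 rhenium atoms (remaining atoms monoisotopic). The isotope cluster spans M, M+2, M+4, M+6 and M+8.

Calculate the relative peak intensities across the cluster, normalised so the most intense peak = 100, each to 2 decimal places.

0.77 : 10.94 : 53.05 : 100.00 : 64.05

Element Dx pattern (n=2): 0.02396923 : 0.26170154 : 0.71432923
Rhenium pattern (n=2): 0.139876 : 0.468248 : 0.391876
Convolve the two distributions (both contribute in 2-u steps):
  M: 0.02396923×0.139876 = 0.003353
  M+2: 0.02396923×0.468248 + 0.26170154×0.139876 = 0.047829
  M+4: 0.02396923×0.391876 + 0.26170154×0.468248 + 0.71432923×0.139876 = 0.231852
  M+6: 0.26170154×0.391876 + 0.71432923×0.468248 = 0.437038
  M+8: 0.71432923×0.391876 = 0.279928
Scale to base peak (0.437038) = 100: 0.77 : 10.94 : 53.05 : 100.00 : 64.05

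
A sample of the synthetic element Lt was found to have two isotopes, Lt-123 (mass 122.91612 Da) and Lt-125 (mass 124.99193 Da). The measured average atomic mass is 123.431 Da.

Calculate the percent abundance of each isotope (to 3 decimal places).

With x = fraction of Lt-123 (so Lt-125 is 1 − x):
122.91612·x + 124.99193·(1 − x) = 123.431
(122.91612 − 124.99193)·x = 123.431 − 124.99193
x = -1.56093 / -2.07581 = 0.75196 → 75.196% Lt-123, 24.804% Lt-125.

Lt-123: 75.196%, Lt-125: 24.804%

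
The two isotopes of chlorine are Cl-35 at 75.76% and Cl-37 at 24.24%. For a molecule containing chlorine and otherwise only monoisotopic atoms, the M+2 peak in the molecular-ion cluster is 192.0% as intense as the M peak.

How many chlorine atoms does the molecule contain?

6

With n Cl atoms, P(M+2)/P(M) = C(n,1)·p^(n−1)q / p^n = n·q/p = n · 0.2424/0.7576.
n = 1.920 × 0.7576/0.2424 = 6.00 ≈ 6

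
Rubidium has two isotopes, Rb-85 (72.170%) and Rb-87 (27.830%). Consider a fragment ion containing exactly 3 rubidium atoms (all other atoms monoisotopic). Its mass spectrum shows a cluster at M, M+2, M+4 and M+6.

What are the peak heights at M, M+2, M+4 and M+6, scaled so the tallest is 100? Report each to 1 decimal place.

86.4 : 100.0 : 38.6 : 5.0

Each Rb atom is independently Rb-85 (p = 0.72170) or Rb-87 (q = 0.27830); the cluster is the binomial expansion (p + q)^3.
P(M) = 0.72170^3 = 0.375898
P(M+2) = 3 × 0.72170^2 × 0.27830^1 = 0.434858
P(M+4) = 3 × 0.72170^1 × 0.27830^2 = 0.167689
P(M+6) = 0.27830^3 = 0.021555
The M+2 peak is largest (0.434858); scaling to 100 gives 86.4 : 100.0 : 38.6 : 5.0.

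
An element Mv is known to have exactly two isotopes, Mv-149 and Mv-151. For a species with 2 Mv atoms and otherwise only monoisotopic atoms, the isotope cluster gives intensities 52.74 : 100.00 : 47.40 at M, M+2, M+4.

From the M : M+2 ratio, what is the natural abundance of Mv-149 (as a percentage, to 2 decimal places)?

51.33%

If p is the fraction of Mv that is Mv-149, then I(M+2)/I(M) = [C(2,1)·p^1·(1−p)] / p^2 = 2·(1−p)/p = 100.00/52.74 = 1.8961
(1−p)/p = 1.8961/2 = 0.9480  ⇒  p = 1/(1 + 0.9480) = 0.5133
Mv-149: 51.33%, Mv-151: 48.67%.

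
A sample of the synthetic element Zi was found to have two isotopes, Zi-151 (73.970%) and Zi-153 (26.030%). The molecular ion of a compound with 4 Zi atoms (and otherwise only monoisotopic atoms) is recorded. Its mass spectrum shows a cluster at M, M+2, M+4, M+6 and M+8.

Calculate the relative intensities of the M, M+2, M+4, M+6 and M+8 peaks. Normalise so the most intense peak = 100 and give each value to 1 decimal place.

The 4 Zi atoms are independent, so intensities follow the terms of (0.73970 + 0.26030)^4.
P(M) = 0.73970^4 = 0.299380
P(M+2) = 4 × 0.73970^3 × 0.26030^1 = 0.421406
P(M+4) = 6 × 0.73970^2 × 0.26030^2 = 0.222439
P(M+6) = 4 × 0.73970^1 × 0.26030^3 = 0.052184
P(M+8) = 0.26030^4 = 0.004591
The M+2 peak is largest (0.421406); scaling to 100 gives 71.0 : 100.0 : 52.8 : 12.4 : 1.1.

71.0 : 100.0 : 52.8 : 12.4 : 1.1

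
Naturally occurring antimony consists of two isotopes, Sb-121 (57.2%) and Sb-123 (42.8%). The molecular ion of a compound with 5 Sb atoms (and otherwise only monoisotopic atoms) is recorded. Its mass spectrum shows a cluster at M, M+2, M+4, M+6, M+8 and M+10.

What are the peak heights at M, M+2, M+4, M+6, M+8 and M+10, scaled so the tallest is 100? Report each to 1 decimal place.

Expanding (0.572 + 0.428)^5:
P(M) = 0.572^5 = 0.061232
P(M+2) = 5 × 0.572^4 × 0.428^1 = 0.229086
P(M+4) = 10 × 0.572^3 × 0.428^2 = 0.342827
P(M+6) = 10 × 0.572^2 × 0.428^3 = 0.256521
P(M+8) = 5 × 0.572^1 × 0.428^4 = 0.095971
P(M+10) = 0.428^5 = 0.014362
The M+4 peak is largest (0.342827); scaling to 100 gives 17.9 : 66.8 : 100.0 : 74.8 : 28.0 : 4.2.

17.9 : 66.8 : 100.0 : 74.8 : 28.0 : 4.2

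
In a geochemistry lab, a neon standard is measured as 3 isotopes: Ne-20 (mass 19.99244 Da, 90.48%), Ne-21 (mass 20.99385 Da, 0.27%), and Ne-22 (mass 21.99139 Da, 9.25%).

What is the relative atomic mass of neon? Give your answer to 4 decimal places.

The abundance-weighted mean is 0.9048 × 19.99244 + 0.0027 × 20.99385 + 0.0925 × 21.99139
= 18.089160 + 0.056683 + 2.034204 = 20.180047 Da

20.1800 Da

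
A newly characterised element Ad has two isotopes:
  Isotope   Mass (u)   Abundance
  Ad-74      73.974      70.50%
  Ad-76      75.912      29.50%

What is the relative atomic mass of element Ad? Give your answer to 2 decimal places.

74.55 u

The abundance-weighted mean is 0.7050 × 73.974 + 0.2950 × 75.912
= 52.1517 + 22.3940 = 74.5457 u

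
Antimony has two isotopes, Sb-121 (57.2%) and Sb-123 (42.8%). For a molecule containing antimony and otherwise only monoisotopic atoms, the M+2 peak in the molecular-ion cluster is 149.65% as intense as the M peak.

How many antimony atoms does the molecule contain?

For n independent Sb atoms, I(M+2)/I(M) = n · (abundance Sb-123) / (abundance Sb-121) = n · 0.428/0.572.
n = 1.4965 × 0.572/0.428 = 2.00 ≈ 2

2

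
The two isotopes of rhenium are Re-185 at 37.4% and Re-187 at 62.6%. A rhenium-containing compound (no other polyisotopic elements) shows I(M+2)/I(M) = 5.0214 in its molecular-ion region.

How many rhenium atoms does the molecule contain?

With n Re atoms, P(M+2)/P(M) = C(n,1)·p^(n−1)q / p^n = n·q/p = n · 0.626/0.374.
n = 5.0214 × 0.374/0.626 = 3.00 ≈ 3

3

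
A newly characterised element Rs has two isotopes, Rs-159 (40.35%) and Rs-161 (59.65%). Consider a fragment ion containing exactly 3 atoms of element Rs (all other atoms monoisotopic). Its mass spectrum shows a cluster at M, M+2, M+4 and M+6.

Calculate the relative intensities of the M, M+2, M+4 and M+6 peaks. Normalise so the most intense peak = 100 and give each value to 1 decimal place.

Each Rs atom is independently Rs-159 (p = 0.4035) or Rs-161 (q = 0.5965); the cluster is the binomial expansion (p + q)^3.
P(M) = 0.4035^3 = 0.065695
P(M+2) = 3 × 0.4035^2 × 0.5965^1 = 0.291353
P(M+4) = 3 × 0.4035^1 × 0.5965^2 = 0.430711
P(M+6) = 0.5965^3 = 0.212242
The M+4 peak is largest (0.430711); scaling to 100 gives 15.3 : 67.6 : 100.0 : 49.3.

15.3 : 67.6 : 100.0 : 49.3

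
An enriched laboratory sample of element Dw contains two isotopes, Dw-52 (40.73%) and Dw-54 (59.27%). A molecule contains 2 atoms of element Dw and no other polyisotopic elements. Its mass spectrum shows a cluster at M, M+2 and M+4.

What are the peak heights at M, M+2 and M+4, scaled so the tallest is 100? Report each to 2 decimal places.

34.36 : 100.00 : 72.76

Each Dw atom is independently Dw-52 (p = 0.4073) or Dw-54 (q = 0.5927); the cluster is the binomial expansion (p + q)^2.
P(M) = 0.4073^2 = 0.165893
P(M+2) = 2 × 0.4073^1 × 0.5927^1 = 0.482813
P(M+4) = 0.5927^2 = 0.351293
The M+2 peak is largest (0.482813); scaling to 100 gives 34.36 : 100.00 : 72.76.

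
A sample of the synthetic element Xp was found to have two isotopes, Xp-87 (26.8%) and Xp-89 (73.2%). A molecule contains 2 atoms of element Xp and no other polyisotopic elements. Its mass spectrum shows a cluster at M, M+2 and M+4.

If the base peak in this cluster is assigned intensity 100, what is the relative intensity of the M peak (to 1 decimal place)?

(0.268 + 0.732)^2 gives M 0.0718, M+2 0.3924, M+4 0.5358; the largest is M+4.
P(M+4) = C(2,2) × 0.268^0 × 0.732^2 = 1 × 1.0000 × 0.535824 = 0.535824 (base)
P(M) = C(2,0) × 0.268^2 × 0.732^0 = 1 × 0.071824 × 1.0000 = 0.071824
Relative intensity = 0.071824 / 0.535824 × 100 = 13.4

13.4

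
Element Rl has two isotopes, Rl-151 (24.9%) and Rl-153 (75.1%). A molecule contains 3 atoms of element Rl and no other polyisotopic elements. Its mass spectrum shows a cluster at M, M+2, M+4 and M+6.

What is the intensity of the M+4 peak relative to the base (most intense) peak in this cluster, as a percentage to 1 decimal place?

99.5%

(0.249 + 0.751)^3 gives M 0.0154, M+2 0.1397, M+4 0.4213, M+6 0.4236; the largest is M+6.
P(M+6) = C(3,3) × 0.249^0 × 0.751^3 = 1 × 1.0000 × 0.42356475 = 0.423565 (base)
P(M+4) = C(3,2) × 0.249^1 × 0.751^2 = 3 × 0.2490 × 0.564001 = 0.421309
Relative intensity = 0.421309 / 0.423565 × 100 = 99.5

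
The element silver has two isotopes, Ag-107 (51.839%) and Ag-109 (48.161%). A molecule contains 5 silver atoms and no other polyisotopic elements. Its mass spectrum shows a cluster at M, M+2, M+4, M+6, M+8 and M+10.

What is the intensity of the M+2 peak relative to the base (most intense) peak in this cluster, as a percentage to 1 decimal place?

53.8%

Binomial terms of (0.51839 + 0.48161)^5: M 0.0374, M+2 0.1739, M+4 0.3231, M+6 0.3002, M+8 0.1394, M+10 0.0259 → M+4 is the base peak.
P(M+4) = C(5,2) × 0.51839^3 × 0.48161^2 = 10 × 0.13930601 × 0.23194819 = 0.323118 (base)
P(M+2) = C(5,1) × 0.51839^4 × 0.48161^1 = 5 × 0.07221484 × 0.48161 = 0.173897
Relative intensity = 0.173897 / 0.323118 × 100 = 53.8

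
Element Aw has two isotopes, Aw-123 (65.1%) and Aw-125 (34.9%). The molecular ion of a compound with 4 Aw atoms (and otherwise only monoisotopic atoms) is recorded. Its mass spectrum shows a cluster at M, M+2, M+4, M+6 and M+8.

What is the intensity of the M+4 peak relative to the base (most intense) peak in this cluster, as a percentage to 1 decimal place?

Term probabilities: M 0.1796, M+2 0.3851, M+4 0.3097, M+6 0.1107, M+8 0.0148. Base peak = M+2.
P(M+2) = C(4,1) × 0.651^3 × 0.349^1 = 4 × 0.27589445 × 0.3490 = 0.385149 (base)
P(M+4) = C(4,2) × 0.651^2 × 0.349^2 = 6 × 0.423801 × 0.121801 = 0.309716
Relative intensity = 0.309716 / 0.385149 × 100 = 80.4

80.4%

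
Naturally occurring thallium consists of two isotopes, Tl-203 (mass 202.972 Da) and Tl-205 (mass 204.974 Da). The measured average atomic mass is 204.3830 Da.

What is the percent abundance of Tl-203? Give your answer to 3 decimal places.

29.520%

Let x be the fractional abundance of Tl-203; then Tl-205 has abundance 1 − x.
202.972·x + 204.974·(1 − x) = 204.3830
(202.972 − 204.974)·x = 204.3830 − 204.974
x = -0.5910 / -2.002 = 0.29520 → 29.520% Tl-203, 70.480% Tl-205.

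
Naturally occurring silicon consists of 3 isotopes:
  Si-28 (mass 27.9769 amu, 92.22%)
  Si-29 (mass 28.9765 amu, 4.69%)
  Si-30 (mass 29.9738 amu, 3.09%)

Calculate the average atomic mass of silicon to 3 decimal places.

28.085 amu

Weight each isotope mass by its fractional abundance: 0.9222 × 27.9769 + 0.0469 × 28.9765 + 0.0309 × 29.9738
= 25.80030 + 1.35900 + 0.92619 = 28.08549 amu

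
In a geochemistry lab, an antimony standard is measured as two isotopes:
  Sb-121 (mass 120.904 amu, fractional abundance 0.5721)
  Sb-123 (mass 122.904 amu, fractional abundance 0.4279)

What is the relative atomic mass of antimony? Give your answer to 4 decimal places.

121.7598 amu

The abundance-weighted mean is 0.5721 × 120.904 + 0.4279 × 122.904
= 69.16918 + 52.59062 = 121.75980 amu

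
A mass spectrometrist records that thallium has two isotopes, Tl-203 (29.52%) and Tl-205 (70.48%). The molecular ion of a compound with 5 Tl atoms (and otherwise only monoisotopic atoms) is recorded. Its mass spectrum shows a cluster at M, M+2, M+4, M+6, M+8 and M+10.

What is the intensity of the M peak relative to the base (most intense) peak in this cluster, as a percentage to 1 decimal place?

0.6%

Binomial terms of (0.2952 + 0.7048)^5: M 0.0022, M+2 0.0268, M+4 0.1278, M+6 0.3051, M+8 0.3642, M+10 0.1739 → M+8 is the base peak.
P(M+8) = C(5,4) × 0.2952^1 × 0.7048^4 = 5 × 0.2952 × 0.24675365 = 0.364208 (base)
P(M) = C(5,0) × 0.2952^5 × 0.7048^0 = 1 × 0.00224172 × 1.0000 = 0.002242
Relative intensity = 0.002242 / 0.364208 × 100 = 0.6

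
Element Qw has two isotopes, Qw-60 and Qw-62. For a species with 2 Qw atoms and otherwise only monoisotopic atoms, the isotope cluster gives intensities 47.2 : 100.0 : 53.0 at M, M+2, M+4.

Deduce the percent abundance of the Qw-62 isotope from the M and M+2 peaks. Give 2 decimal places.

51.44%

Let p = fractional abundance of Qw-60. I(M+2)/I(M) = [C(2,1)·p^1·(1−p)] / p^2 = 2·(1−p)/p = 100.0/47.2 = 2.1186
(1−p)/p = 2.1186/2 = 1.0593  ⇒  p = 1/(1 + 1.0593) = 0.4856
Qw-60: 48.56%, Qw-62: 51.44%.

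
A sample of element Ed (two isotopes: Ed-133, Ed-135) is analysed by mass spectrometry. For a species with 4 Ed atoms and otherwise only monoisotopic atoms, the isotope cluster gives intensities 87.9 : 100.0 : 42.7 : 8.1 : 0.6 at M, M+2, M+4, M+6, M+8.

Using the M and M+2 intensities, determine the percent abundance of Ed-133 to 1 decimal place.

77.9%

Write p for the Ed-133 fraction. I(M+2)/I(M) = [C(4,1)·p^3·(1−p)] / p^4 = 4·(1−p)/p = 100.0/87.9 = 1.1377
(1−p)/p = 1.1377/4 = 0.2844  ⇒  p = 1/(1 + 0.2844) = 0.7786
Ed-133: 77.9%, Ed-135: 22.1%.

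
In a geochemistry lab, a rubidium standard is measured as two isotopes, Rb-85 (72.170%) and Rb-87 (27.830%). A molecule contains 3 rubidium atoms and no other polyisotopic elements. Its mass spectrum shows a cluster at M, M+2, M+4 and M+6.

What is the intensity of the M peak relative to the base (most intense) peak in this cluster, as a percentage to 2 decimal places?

Term probabilities: M 0.3759, M+2 0.4349, M+4 0.1677, M+6 0.0216. Base peak = M+2.
P(M+2) = C(3,1) × 0.72170^2 × 0.27830^1 = 3 × 0.52085089 × 0.2783 = 0.434858 (base)
P(M) = C(3,0) × 0.72170^3 × 0.27830^0 = 1 × 0.37589809 × 1.0000 = 0.375898
Relative intensity = 0.375898 / 0.434858 × 100 = 86.44

86.44%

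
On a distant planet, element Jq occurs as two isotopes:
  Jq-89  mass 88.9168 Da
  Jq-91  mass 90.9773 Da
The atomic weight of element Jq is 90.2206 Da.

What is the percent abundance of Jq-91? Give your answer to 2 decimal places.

With x = fraction of Jq-89 (so Jq-91 is 1 − x):
88.9168·x + 90.9773·(1 − x) = 90.2206
(88.9168 − 90.9773)·x = 90.2206 − 90.9773
x = -0.7567 / -2.0605 = 0.36724 → 36.72% Jq-89, 63.28% Jq-91.

63.28%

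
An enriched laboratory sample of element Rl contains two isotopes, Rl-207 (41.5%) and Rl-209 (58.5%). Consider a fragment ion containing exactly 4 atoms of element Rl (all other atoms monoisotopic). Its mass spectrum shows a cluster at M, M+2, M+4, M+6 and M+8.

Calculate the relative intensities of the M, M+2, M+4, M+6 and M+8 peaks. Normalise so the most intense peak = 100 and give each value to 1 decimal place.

8.4 : 47.3 : 100.0 : 94.0 : 33.1

Expanding (0.415 + 0.585)^4:
P(M) = 0.415^4 = 0.029661
P(M+2) = 4 × 0.415^3 × 0.585^1 = 0.167248
P(M+4) = 6 × 0.415^2 × 0.585^2 = 0.353638
P(M+6) = 4 × 0.415^1 × 0.585^3 = 0.332335
P(M+8) = 0.585^4 = 0.117118
The M+4 peak is largest (0.353638); scaling to 100 gives 8.4 : 47.3 : 100.0 : 94.0 : 33.1.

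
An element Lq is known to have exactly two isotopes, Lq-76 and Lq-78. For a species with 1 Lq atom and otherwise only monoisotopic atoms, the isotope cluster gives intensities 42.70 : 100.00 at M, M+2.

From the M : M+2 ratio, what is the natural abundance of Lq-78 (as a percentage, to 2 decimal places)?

Let p = fractional abundance of Lq-76. I(M+2)/I(M) = [C(1,1)·p^0·(1−p)] / p^1 = 1·(1−p)/p = 100.00/42.70 = 2.3419
(1−p)/p = 2.3419/1 = 2.3419  ⇒  p = 1/(1 + 2.3419) = 0.2992
Lq-76: 29.92%, Lq-78: 70.08%.

70.08%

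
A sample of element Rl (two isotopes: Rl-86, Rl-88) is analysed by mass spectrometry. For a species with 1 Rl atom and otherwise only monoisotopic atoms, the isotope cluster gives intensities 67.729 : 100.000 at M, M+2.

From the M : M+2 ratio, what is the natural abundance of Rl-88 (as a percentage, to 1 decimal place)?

If p is the fraction of Rl that is Rl-86, then I(M+2)/I(M) = [C(1,1)·p^0·(1−p)] / p^1 = 1·(1−p)/p = 100.000/67.729 = 1.4765
(1−p)/p = 1.4765/1 = 1.4765  ⇒  p = 1/(1 + 1.4765) = 0.4038
Rl-86: 40.4%, Rl-88: 59.6%.

59.6%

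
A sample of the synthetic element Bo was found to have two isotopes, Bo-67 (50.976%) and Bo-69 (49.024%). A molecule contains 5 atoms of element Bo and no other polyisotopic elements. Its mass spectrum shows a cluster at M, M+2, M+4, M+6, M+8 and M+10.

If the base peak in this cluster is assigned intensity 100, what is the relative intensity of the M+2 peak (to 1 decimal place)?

(0.50976 + 0.49024)^5 gives M 0.0344, M+2 0.1655, M+4 0.3184, M+6 0.3062, M+8 0.1472, M+10 0.0283; the largest is M+4.
P(M+4) = C(5,2) × 0.50976^3 × 0.49024^2 = 10 × 0.13246382 × 0.24033526 = 0.318357 (base)
P(M+2) = C(5,1) × 0.50976^4 × 0.49024^1 = 5 × 0.06752475 × 0.49024 = 0.165517
Relative intensity = 0.165517 / 0.318357 × 100 = 52.0

52.0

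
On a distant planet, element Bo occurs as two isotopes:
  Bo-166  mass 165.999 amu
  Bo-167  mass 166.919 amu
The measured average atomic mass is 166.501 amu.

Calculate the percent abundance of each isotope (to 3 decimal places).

Bo-166: 45.435%, Bo-167: 54.565%

Let x be the fractional abundance of Bo-166; then Bo-167 has abundance 1 − x.
165.999·x + 166.919·(1 − x) = 166.501
(165.999 − 166.919)·x = 166.501 − 166.919
x = -0.418 / -0.920 = 0.45435 → 45.435% Bo-166, 54.565% Bo-167.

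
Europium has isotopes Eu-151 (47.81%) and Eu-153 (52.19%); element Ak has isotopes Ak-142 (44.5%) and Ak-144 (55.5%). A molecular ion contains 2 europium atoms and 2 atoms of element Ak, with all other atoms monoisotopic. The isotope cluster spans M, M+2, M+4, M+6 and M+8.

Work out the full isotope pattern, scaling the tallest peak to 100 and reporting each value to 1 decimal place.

Europium pattern (n=2): 0.22857961 : 0.49904078 : 0.27237961
Element Ak pattern (n=2): 0.198025 : 0.49395 : 0.308025
Convolve the two distributions (both contribute in 2-u steps):
  M: 0.22857961×0.198025 = 0.045264
  M+2: 0.22857961×0.49395 + 0.49904078×0.198025 = 0.211729
  M+4: 0.22857961×0.308025 + 0.49904078×0.49395 + 0.27237961×0.198025 = 0.370847
  M+6: 0.49904078×0.308025 + 0.27237961×0.49395 = 0.288259
  M+8: 0.27237961×0.308025 = 0.083900
Scale to base peak (0.370847) = 100: 12.2 : 57.1 : 100.0 : 77.7 : 22.6

12.2 : 57.1 : 100.0 : 77.7 : 22.6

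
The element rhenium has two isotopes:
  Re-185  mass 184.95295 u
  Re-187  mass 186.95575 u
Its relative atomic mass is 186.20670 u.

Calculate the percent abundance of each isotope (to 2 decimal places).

Re-185: 37.40%, Re-187: 62.60%

Writing the weighted mean with unknown fraction x of Re-185:
184.95295·x + 186.95575·(1 − x) = 186.20670
(184.95295 − 186.95575)·x = 186.20670 − 186.95575
x = -0.74905 / -2.00280 = 0.37400 → 37.40% Re-185, 62.60% Re-187.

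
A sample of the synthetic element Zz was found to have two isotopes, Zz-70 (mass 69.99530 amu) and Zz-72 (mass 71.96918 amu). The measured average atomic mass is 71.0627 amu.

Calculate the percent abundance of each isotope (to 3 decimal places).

Zz-70: 45.924%, Zz-72: 54.076%

Writing the weighted mean with unknown fraction x of Zz-70:
69.99530·x + 71.96918·(1 − x) = 71.0627
(69.99530 − 71.96918)·x = 71.0627 − 71.96918
x = -0.90648 / -1.97388 = 0.45924 → 45.924% Zz-70, 54.076% Zz-72.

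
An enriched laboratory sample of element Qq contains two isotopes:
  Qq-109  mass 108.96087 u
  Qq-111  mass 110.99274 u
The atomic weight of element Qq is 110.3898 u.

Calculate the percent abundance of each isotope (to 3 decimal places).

Qq-109: 29.674%, Qq-111: 70.326%

With x = fraction of Qq-109 (so Qq-111 is 1 − x):
108.96087·x + 110.99274·(1 − x) = 110.3898
(108.96087 − 110.99274)·x = 110.3898 − 110.99274
x = -0.60294 / -2.03187 = 0.29674 → 29.674% Qq-109, 70.326% Qq-111.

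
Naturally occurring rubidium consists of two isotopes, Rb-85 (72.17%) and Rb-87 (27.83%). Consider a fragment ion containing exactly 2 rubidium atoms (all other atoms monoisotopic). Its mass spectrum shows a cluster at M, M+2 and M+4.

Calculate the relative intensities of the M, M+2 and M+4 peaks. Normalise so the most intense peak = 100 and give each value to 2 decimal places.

100.00 : 77.12 : 14.87

Expanding (0.7217 + 0.2783)^2:
P(M) = 0.7217^2 = 0.520851
P(M+2) = 2 × 0.7217^1 × 0.2783^1 = 0.401698
P(M+4) = 0.2783^2 = 0.077451
The M peak is largest (0.520851); scaling to 100 gives 100.00 : 77.12 : 14.87.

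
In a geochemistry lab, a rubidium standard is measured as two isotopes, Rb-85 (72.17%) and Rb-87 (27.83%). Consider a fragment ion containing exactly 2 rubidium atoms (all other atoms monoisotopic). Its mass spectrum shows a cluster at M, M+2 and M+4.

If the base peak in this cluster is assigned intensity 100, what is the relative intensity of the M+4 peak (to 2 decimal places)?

Term probabilities: M 0.5209, M+2 0.4017, M+4 0.0775. Base peak = M.
P(M) = C(2,0) × 0.7217^2 × 0.2783^0 = 1 × 0.52085089 × 1.0000 = 0.520851 (base)
P(M+4) = C(2,2) × 0.7217^0 × 0.2783^2 = 1 × 1.0000 × 0.07745089 = 0.077451
Relative intensity = 0.077451 / 0.520851 × 100 = 14.87

14.87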